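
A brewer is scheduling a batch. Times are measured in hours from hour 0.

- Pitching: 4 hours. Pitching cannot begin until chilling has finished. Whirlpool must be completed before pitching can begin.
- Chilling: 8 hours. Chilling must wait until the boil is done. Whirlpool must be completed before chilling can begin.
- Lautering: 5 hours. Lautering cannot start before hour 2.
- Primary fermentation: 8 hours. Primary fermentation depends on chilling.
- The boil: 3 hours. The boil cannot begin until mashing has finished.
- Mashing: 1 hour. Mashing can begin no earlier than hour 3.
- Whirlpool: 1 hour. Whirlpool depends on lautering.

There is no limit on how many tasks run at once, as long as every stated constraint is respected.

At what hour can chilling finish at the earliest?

Lautering waits on its own release at hour 2, so it starts at hour 2 and finishes at 2 + 5 = hour 7.
After lautering (finishes hour 7), whirlpool can start at hour 7 and finishes at hour 8.
After its own release at hour 3, mashing can start at hour 3 and finishes at hour 4.
After mashing (finishes hour 4), the boil can start at hour 4 and finishes at hour 7.
Chilling needs all of the boil (finishes hour 7); whirlpool (finishes hour 8). That puts its earliest start at hour 8; it finishes at 8 + 8 = hour 16.

16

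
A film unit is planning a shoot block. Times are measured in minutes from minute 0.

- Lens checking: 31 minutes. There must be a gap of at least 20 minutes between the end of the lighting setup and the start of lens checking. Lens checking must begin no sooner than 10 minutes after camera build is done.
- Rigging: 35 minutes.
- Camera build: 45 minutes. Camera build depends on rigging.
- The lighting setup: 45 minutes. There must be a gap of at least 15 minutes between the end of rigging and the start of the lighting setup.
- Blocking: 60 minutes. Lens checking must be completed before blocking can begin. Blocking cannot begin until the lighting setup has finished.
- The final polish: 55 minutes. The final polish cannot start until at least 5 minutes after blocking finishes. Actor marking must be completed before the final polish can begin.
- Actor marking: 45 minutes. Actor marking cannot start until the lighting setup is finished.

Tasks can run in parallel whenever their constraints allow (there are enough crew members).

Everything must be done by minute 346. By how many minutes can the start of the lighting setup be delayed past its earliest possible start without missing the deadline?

80

Rigging has no prerequisites, so it starts at minute 0 and finishes at minute 35.
The lighting setup waits on rigging (finishes minute 35, plus 15-minute gap → minute 50), so it starts at minute 50 and finishes at 50 + 45 = minute 95.

Working backward from the deadline:
The final polish has no dependents, so it just needs to finish by minute 346. Starting by 346 − 55 = minute 291 achieves that.
Blocking has to be done before the final polish (must start by minute 291, minus 5-minute gap → minute 286). That means finishing by minute 286, i.e. starting by 286 − 60 = minute 226.
Since blocking (must start by minute 226) depends on it, lens checking must finish by minute 226. Backing off its 31-minute duration gives a latest start of minute 195.
Since the final polish (must start by minute 291) depends on it, actor marking must finish by minute 291. Backing off its 45-minute duration gives a latest start of minute 246.
For the lighting setup: lens checking (must start by minute 195, minus 20-minute gap → minute 175); blocking (must start by minute 226); actor marking (must start by minute 246). The most restrictive is minute 175; with a 45-minute duration, the lighting setup must start by minute 130.
So the lighting setup can start as early as minute 50 and as late as minute 130, giving 130 − 50 = 80 minutes of slack.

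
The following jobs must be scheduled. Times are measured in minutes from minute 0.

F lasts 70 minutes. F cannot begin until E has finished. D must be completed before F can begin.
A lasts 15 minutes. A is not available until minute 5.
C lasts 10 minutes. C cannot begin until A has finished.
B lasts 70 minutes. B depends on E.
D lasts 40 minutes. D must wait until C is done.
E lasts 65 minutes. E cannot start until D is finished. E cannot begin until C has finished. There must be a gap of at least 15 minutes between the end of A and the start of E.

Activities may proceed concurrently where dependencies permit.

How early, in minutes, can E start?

70

A cannot begin until its own release at minute 5. It runs from minute 5 to 5 + 15 = minute 20.
C cannot begin until A (finishes minute 20). It runs from minute 20 to 20 + 10 = minute 30.
D waits on C (finishes minute 30), so it starts at minute 30 and finishes at 30 + 40 = minute 70.
E waits on D (finishes minute 70); C (finishes minute 30); A (finishes minute 20, plus 15-minute gap → minute 35). The latest of these is minute 70, which is the earliest E can start.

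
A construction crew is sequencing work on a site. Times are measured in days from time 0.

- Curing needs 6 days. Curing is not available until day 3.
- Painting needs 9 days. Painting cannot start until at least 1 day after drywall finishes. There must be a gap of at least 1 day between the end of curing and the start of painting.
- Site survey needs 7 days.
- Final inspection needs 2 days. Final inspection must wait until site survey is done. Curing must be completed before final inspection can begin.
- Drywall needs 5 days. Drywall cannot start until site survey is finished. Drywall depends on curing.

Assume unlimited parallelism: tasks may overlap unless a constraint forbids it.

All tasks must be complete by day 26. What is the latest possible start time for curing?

Painting has no dependents, so it just needs to finish by day 26. Starting by 26 − 9 = day 17 achieves that.
Since painting (must start by day 17, minus 1-day gap → day 16) depends on it, drywall must finish by day 16. Backing off its 5-day duration gives a latest start of day 11.
Final inspection must finish by day 26; it takes 2 days, so it must start by 26 − 2 = day 24.
Curing feeds drywall (must start by day 11); painting (must start by day 17, minus 1-day gap → day 16); final inspection (must start by day 24). Taking the minimum, curing must finish by day 11 and start by 11 − 6 = day 5.

5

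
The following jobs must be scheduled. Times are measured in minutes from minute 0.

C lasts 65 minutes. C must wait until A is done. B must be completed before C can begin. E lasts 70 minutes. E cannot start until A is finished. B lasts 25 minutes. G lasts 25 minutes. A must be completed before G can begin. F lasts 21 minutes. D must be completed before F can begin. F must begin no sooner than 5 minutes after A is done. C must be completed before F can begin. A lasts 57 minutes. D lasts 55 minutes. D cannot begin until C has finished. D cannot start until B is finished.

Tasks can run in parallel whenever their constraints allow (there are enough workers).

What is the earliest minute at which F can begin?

177

Nothing blocks B, so it runs from minute 0 to minute 25.
A has no prerequisites, so it starts at minute 0 and finishes at minute 57.
For C: A (finishes minute 57); B (finishes minute 25). Taking the maximum gives a start of minute 57, and it finishes at 57 + 65 = minute 122.
D cannot start until C (finishes minute 122); B (finishes minute 25). The controlling bound is minute 122, so D finishes at 122 + 55 = minute 177.
F waits on D (finishes minute 177); A (finishes minute 57, plus 5-minute gap → minute 62); C (finishes minute 122). The latest of these is minute 177, which is the earliest F can start.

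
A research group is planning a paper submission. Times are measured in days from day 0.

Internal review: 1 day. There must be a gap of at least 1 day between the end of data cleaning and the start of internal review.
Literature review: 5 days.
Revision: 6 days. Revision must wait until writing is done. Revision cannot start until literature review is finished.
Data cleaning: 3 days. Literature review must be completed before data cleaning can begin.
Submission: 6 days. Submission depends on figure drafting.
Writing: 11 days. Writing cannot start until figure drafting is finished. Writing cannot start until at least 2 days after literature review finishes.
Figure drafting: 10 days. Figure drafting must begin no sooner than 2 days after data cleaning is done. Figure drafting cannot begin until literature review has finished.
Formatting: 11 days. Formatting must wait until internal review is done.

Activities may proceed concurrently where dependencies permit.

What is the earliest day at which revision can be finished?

37

Literature review can start immediately at day 0; it finishes at day 5.
Data cleaning cannot begin until literature review (finishes day 5). It runs from day 5 to 5 + 3 = day 8.
Figure drafting has to wait for data cleaning (finishes day 8, plus 2-day gap → day 10); literature review (finishes day 5). The latest of these is day 10, so figure drafting runs day 10 to 10 + 10 = day 20.
Writing needs all of figure drafting (finishes day 20); literature review (finishes day 5, plus 2-day gap → day 7). That puts its earliest start at day 20; it finishes at 20 + 11 = day 31.
Revision has to wait for writing (finishes day 31); literature review (finishes day 5). The latest of these is day 31, so revision runs day 31 to 31 + 6 = day 37.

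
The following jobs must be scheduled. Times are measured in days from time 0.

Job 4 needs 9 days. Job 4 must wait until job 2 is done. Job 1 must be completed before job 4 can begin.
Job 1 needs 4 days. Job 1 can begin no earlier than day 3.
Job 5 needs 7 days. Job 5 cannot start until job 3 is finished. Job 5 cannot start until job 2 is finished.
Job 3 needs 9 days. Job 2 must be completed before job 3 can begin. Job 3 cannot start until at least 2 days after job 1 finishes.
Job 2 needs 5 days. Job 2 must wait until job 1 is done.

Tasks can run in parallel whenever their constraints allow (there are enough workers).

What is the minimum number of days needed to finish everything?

Job 1 waits on its own release at day 3, so it starts at day 3 and finishes at 3 + 4 = day 7.
Job 2 waits on job 1 (finishes day 7), so it starts at day 7 and finishes at 7 + 5 = day 12.
Job 4 needs all of job 2 (finishes day 12); job 1 (finishes day 7). That puts its earliest start at day 12; it finishes at 12 + 9 = day 21.
Job 3 needs all of job 2 (finishes day 12); job 1 (finishes day 7, plus 2-day gap → day 9). That puts its earliest start at day 12; it finishes at 12 + 9 = day 21.
Job 5 needs all of job 3 (finishes day 21); job 2 (finishes day 12). That puts its earliest start at day 21; it finishes at 21 + 7 = day 28.
All tasks are finished once the last one completes. Finish times: Job 1 at 7, Job 2 at 12, Job 3 at 21, Job 4 at 21, Job 5 at 28. The latest is day 28.

28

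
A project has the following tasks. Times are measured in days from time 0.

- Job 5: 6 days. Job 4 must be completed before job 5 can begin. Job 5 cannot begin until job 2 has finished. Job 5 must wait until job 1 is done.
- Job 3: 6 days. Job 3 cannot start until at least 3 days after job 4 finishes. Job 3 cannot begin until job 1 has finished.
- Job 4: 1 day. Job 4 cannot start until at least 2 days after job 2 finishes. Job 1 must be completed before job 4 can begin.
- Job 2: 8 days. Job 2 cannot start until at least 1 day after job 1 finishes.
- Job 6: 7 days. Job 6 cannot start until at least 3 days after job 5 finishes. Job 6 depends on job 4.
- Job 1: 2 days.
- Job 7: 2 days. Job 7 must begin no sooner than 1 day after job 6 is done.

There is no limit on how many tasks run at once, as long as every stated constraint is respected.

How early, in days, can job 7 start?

31

Job 1 has no prerequisites, so it starts at day 0 and finishes at day 2.
Job 2 cannot begin until job 1 (finishes day 2, plus 1-day gap → day 3). It runs from day 3 to 3 + 8 = day 11.
Job 4 needs all of job 2 (finishes day 11, plus 2-day gap → day 13); job 1 (finishes day 2). That puts its earliest start at day 13; it finishes at 13 + 1 = day 14.
Job 5 has to wait for job 4 (finishes day 14); job 2 (finishes day 11); job 1 (finishes day 2). The latest of these is day 14, so job 5 runs day 14 to 14 + 6 = day 20.
Job 6 needs all of job 5 (finishes day 20, plus 3-day gap → day 23); job 4 (finishes day 14). That puts its earliest start at day 23; it finishes at 23 + 7 = day 30.
Job 7 waits on job 6 (finishes day 30, plus 1-day gap → day 31), so the earliest it can start is day 31.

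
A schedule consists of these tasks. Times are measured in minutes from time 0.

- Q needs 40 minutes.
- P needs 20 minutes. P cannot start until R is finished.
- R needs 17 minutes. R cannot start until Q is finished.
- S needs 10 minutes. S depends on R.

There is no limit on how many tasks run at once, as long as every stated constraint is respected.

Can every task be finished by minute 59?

No

Nothing blocks Q, so it runs from minute 0 to minute 40.
R waits on Q (finishes minute 40), so it starts at minute 40 and finishes at 40 + 17 = minute 57.
S waits on R (finishes minute 57), so it starts at minute 57 and finishes at 57 + 10 = minute 67.
P cannot begin until R (finishes minute 57). It runs from minute 57 to 57 + 20 = minute 77.
The earliest everything can be done is minute 77, which is after the deadline of 59, so it is not possible.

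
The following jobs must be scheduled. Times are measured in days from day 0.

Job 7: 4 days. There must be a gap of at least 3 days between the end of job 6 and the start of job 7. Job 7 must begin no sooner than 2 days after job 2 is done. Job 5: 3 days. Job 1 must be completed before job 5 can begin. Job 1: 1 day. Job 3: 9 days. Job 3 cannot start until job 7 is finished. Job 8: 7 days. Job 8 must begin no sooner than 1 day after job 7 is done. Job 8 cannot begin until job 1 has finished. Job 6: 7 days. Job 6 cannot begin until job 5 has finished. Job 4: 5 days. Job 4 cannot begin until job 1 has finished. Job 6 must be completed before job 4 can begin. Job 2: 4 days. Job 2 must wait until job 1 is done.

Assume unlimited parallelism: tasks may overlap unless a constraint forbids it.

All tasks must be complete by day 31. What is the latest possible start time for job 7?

Job 3 has no dependents, so it just needs to finish by day 31. Starting by 31 − 9 = day 22 achieves that.
Nothing follows job 8; the deadline of day 31 is its only limit. It must start by 31 − 7 = day 24.
For job 7: job 3 (must start by day 22); job 8 (must start by day 24, minus 1-day gap → day 23). The most restrictive is day 22; with a 4-day duration, job 7 must start by day 18.

18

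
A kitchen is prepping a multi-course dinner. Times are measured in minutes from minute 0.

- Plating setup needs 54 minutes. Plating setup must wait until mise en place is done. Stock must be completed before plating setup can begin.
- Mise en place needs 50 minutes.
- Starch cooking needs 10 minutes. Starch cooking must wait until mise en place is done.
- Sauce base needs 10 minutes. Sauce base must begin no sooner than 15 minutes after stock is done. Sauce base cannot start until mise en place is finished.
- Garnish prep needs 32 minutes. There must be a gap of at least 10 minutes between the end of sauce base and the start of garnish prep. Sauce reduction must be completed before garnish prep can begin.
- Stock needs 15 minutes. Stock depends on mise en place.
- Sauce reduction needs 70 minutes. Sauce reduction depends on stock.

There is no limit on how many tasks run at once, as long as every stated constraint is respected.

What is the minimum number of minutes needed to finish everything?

167

Nothing blocks mise en place, so it runs from minute 0 to minute 50.
Starch cooking cannot begin until mise en place (finishes minute 50). It runs from minute 50 to 50 + 10 = minute 60.
After mise en place (finishes minute 50), stock can start at minute 50 and finishes at minute 65.
Plating setup cannot start until mise en place (finishes minute 50); stock (finishes minute 65). The controlling bound is minute 65, so plating setup finishes at 65 + 54 = minute 119.
Sauce reduction waits on stock (finishes minute 65), so it starts at minute 65 and finishes at 65 + 70 = minute 135.
For sauce base: stock (finishes minute 65, plus 15-minute gap → minute 80); mise en place (finishes minute 50). Taking the maximum gives a start of minute 80, and it finishes at 80 + 10 = minute 90.
Garnish prep has to wait for sauce base (finishes minute 90, plus 10-minute gap → minute 100); sauce reduction (finishes minute 135). The latest of these is minute 135, so garnish prep runs minute 135 to 135 + 32 = minute 167.
All tasks are finished once the last one completes. Finish times: Mise en place at 50, Stock at 65, Sauce base at 90, Sauce reduction at 135, Starch cooking at 60, Plating setup at 119, Garnish prep at 167. The latest is minute 167.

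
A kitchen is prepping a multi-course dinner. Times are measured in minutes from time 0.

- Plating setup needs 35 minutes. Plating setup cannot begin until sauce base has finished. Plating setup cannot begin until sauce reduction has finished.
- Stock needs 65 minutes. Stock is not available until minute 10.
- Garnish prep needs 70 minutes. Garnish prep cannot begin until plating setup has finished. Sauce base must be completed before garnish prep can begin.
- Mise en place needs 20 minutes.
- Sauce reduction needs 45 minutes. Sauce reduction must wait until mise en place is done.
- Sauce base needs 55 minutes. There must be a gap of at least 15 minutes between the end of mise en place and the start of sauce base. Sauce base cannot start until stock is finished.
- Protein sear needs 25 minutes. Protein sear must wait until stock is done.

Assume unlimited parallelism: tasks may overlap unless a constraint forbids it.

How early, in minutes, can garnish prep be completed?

After its own release at minute 10, stock can start at minute 10 and finishes at minute 75.
Mise en place has no prerequisites, so it starts at minute 0 and finishes at minute 20.
After mise en place (finishes minute 20), sauce reduction can start at minute 20 and finishes at minute 65.
Sauce base cannot start until mise en place (finishes minute 20, plus 15-minute gap → minute 35); stock (finishes minute 75). The controlling bound is minute 75, so sauce base finishes at 75 + 55 = minute 130.
Plating setup needs all of sauce base (finishes minute 130); sauce reduction (finishes minute 65). That puts its earliest start at minute 130; it finishes at 130 + 35 = minute 165.
Garnish prep has to wait for plating setup (finishes minute 165); sauce base (finishes minute 130). The latest of these is minute 165, so garnish prep runs minute 165 to 165 + 70 = minute 235.

235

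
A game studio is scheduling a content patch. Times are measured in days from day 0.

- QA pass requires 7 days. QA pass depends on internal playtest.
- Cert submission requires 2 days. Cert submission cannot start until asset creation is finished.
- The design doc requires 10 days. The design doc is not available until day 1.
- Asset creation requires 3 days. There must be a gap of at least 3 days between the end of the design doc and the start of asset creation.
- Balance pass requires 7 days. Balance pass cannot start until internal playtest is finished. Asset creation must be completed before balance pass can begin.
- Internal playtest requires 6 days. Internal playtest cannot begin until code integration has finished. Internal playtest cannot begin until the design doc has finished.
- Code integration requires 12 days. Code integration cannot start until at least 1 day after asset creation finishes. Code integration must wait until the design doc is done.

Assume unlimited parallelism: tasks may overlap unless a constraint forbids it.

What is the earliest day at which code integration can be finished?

The design doc cannot begin until its own release at day 1. It runs from day 1 to 1 + 10 = day 11.
Asset creation waits on the design doc (finishes day 11, plus 3-day gap → day 14), so it starts at day 14 and finishes at 14 + 3 = day 17.
Code integration needs all of asset creation (finishes day 17, plus 1-day gap → day 18); the design doc (finishes day 11). That puts its earliest start at day 18; it finishes at 18 + 12 = day 30.

30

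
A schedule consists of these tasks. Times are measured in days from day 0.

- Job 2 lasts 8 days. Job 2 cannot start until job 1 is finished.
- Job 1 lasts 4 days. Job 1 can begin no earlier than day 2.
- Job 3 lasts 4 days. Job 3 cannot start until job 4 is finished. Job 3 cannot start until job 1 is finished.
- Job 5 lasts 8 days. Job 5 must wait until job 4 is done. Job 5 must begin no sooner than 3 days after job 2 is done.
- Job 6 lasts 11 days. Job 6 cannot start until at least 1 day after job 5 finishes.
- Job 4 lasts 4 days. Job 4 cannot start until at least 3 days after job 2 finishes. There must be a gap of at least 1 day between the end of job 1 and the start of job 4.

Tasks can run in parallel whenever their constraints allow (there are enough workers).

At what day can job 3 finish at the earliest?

25

Job 1 waits on its own release at day 2, so it starts at day 2 and finishes at 2 + 4 = day 6.
Job 2 waits on job 1 (finishes day 6), so it starts at day 6 and finishes at 6 + 8 = day 14.
For job 4: job 2 (finishes day 14, plus 3-day gap → day 17); job 1 (finishes day 6, plus 1-day gap → day 7). Taking the maximum gives a start of day 17, and it finishes at 17 + 4 = day 21.
Job 3 needs all of job 4 (finishes day 21); job 1 (finishes day 6). That puts its earliest start at day 21; it finishes at 21 + 4 = day 25.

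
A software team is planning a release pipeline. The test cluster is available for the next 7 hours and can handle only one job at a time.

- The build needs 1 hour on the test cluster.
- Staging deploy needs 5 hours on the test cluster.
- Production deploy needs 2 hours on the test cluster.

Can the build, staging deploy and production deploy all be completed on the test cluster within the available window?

Running back to back, the jobs need 1 + 5 + 2 = 8 hours on the test cluster.
Since 8 > 7, they cannot all fit.

No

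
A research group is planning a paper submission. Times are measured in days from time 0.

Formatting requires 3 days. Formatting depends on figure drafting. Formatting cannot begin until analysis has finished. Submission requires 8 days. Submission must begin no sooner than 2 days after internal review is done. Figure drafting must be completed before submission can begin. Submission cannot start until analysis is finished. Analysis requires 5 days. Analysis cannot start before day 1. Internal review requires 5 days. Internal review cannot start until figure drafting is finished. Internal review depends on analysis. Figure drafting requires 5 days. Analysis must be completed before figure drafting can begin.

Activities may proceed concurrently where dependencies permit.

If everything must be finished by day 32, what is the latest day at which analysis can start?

Submission has no dependents, so it just needs to finish by day 32. Starting by 32 − 8 = day 24 achieves that.
Internal review has to be done before submission (must start by day 24, minus 2-day gap → day 22). That means finishing by day 22, i.e. starting by 22 − 5 = day 17.
To finish by day 32, formatting (duration 3) must start no later than day 29.
Figure drafting feeds internal review (must start by day 17); formatting (must start by day 29); submission (must start by day 24). Taking the minimum, figure drafting must finish by day 17 and start by 17 − 5 = day 12.
Analysis has several dependents: figure drafting (must start by day 12); internal review (must start by day 17); formatting (must start by day 29); submission (must start by day 24). The earliest of those limits is day 12, so analysis must start by 12 − 5 = day 7.

7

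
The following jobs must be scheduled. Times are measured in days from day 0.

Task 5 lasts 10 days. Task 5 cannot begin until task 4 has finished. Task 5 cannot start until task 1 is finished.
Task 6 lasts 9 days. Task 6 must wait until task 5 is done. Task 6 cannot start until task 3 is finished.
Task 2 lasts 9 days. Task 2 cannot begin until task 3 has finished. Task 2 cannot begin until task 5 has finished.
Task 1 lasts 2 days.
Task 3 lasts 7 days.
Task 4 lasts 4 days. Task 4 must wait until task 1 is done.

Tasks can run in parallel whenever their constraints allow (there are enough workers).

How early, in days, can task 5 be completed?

16

Task 1 has no prerequisites, so it starts at day 0 and finishes at day 2.
Task 4 cannot begin until task 1 (finishes day 2). It runs from day 2 to 2 + 4 = day 6.
For task 5: task 4 (finishes day 6); task 1 (finishes day 2). Taking the maximum gives a start of day 6, and it finishes at 6 + 10 = day 16.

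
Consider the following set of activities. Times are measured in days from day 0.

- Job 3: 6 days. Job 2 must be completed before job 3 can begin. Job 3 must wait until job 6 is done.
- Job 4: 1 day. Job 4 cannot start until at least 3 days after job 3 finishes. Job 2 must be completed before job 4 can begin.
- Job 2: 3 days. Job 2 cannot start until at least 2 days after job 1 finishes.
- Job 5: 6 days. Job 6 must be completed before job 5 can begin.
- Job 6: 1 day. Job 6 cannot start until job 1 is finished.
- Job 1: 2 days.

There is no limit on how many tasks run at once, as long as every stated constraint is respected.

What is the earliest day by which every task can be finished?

17

Job 1 can start immediately at day 0; it finishes at day 2.
After job 1 (finishes day 2), job 6 can start at day 2 and finishes at day 3.
Job 5 waits on job 6 (finishes day 3), so it starts at day 3 and finishes at 3 + 6 = day 9.
After job 1 (finishes day 2, plus 2-day gap → day 4), job 2 can start at day 4 and finishes at day 7.
Job 3 has to wait for job 2 (finishes day 7); job 6 (finishes day 3). The latest of these is day 7, so job 3 runs day 7 to 7 + 6 = day 13.
Job 4 cannot start until job 3 (finishes day 13, plus 3-day gap → day 16); job 2 (finishes day 7). The controlling bound is day 16, so job 4 finishes at 16 + 1 = day 17.
All tasks are finished once the last one completes. Finish times: Job 1 at 2, Job 2 at 7, Job 3 at 13, Job 4 at 17, Job 5 at 9, Job 6 at 3. The latest is day 17.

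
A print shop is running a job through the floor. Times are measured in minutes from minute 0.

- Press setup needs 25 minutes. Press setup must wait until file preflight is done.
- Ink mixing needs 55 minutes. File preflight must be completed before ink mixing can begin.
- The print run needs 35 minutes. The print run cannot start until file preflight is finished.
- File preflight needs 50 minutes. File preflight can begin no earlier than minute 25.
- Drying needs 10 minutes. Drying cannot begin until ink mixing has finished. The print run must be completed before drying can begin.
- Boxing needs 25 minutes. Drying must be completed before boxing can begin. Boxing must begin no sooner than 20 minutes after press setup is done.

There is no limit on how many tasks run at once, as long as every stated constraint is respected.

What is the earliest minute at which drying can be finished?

140

File preflight waits on its own release at minute 25, so it starts at minute 25 and finishes at 25 + 50 = minute 75.
After file preflight (finishes minute 75), the print run can start at minute 75 and finishes at minute 110.
Ink mixing waits on file preflight (finishes minute 75), so it starts at minute 75 and finishes at 75 + 55 = minute 130.
For drying: ink mixing (finishes minute 130); the print run (finishes minute 110). Taking the maximum gives a start of minute 130, and it finishes at 130 + 10 = minute 140.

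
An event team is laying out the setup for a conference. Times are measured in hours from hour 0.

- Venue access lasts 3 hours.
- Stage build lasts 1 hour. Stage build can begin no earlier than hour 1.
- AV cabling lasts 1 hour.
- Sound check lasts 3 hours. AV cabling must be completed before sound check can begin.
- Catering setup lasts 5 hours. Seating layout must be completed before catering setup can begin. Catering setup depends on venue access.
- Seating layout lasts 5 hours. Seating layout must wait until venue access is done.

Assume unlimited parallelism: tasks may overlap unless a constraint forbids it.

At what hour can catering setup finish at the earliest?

Nothing blocks venue access, so it runs from hour 0 to hour 3.
Seating layout waits on venue access (finishes hour 3), so it starts at hour 3 and finishes at 3 + 5 = hour 8.
Catering setup needs all of seating layout (finishes hour 8); venue access (finishes hour 3). That puts its earliest start at hour 8; it finishes at 8 + 5 = hour 13.

13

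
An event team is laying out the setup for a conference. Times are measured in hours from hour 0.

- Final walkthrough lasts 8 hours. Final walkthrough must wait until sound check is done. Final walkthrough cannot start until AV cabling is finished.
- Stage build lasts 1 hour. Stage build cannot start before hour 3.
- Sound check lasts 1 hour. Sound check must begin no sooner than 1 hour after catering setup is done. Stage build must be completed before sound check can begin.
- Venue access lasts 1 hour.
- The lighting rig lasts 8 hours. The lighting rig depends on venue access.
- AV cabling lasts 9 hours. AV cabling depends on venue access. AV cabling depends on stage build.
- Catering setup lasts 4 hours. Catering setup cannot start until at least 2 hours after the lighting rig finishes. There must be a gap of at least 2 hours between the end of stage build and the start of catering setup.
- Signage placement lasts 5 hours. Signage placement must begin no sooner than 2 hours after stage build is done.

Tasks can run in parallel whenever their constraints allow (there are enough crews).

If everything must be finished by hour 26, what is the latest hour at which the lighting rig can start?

2

To finish by hour 26, final walkthrough (duration 8) must start no later than hour 18.
Sound check feeds into final walkthrough (must start by hour 18); so sound check must finish by hour 18 and therefore start by hour 17.
Since sound check (must start by hour 17, minus 1-hour gap → hour 16) depends on it, catering setup must finish by hour 16. Backing off its 4-hour duration gives a latest start of hour 12.
The lighting rig has to be done before catering setup (must start by hour 12, minus 2-hour gap → hour 10). That means finishing by hour 10, i.e. starting by 10 − 8 = hour 2.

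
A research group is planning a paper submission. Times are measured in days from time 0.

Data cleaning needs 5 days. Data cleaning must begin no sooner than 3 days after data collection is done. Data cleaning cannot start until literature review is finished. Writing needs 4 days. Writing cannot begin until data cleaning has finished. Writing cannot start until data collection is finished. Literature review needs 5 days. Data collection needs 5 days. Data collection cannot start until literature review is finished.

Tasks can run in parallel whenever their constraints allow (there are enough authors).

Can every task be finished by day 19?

Nothing blocks literature review, so it runs from day 0 to day 5.
Data collection cannot begin until literature review (finishes day 5). It runs from day 5 to 5 + 5 = day 10.
Data cleaning has to wait for data collection (finishes day 10, plus 3-day gap → day 13); literature review (finishes day 5). The latest of these is day 13, so data cleaning runs day 13 to 13 + 5 = day 18.
Writing needs all of data cleaning (finishes day 18); data collection (finishes day 10). That puts its earliest start at day 18; it finishes at 18 + 4 = day 22.
The earliest everything can be done is day 22, which is after the deadline of 19, so it is not possible.

No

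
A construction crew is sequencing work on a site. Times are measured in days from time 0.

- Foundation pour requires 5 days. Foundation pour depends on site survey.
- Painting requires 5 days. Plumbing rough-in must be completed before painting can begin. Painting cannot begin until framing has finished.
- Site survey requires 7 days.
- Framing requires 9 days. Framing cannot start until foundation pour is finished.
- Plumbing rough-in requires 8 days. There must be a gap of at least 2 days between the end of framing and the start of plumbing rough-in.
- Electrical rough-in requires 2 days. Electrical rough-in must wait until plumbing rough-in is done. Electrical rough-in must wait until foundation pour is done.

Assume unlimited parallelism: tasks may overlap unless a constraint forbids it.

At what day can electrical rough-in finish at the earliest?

Site survey has no prerequisites, so it starts at day 0 and finishes at day 7.
Foundation pour waits on site survey (finishes day 7), so it starts at day 7 and finishes at 7 + 5 = day 12.
Framing cannot begin until foundation pour (finishes day 12). It runs from day 12 to 12 + 9 = day 21.
After framing (finishes day 21, plus 2-day gap → day 23), plumbing rough-in can start at day 23 and finishes at day 31.
For electrical rough-in: plumbing rough-in (finishes day 31); foundation pour (finishes day 12). Taking the maximum gives a start of day 31, and it finishes at 31 + 2 = day 33.

33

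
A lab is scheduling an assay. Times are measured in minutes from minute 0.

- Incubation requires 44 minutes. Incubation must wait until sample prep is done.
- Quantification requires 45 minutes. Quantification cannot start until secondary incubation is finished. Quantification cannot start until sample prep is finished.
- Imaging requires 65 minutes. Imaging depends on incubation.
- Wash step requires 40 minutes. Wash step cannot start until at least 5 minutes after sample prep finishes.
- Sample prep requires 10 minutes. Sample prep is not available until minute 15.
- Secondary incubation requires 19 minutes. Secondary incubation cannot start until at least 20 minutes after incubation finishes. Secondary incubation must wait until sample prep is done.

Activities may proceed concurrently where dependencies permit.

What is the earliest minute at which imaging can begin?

69

Sample prep cannot begin until its own release at minute 15. It runs from minute 15 to 15 + 10 = minute 25.
Incubation waits on sample prep (finishes minute 25), so it starts at minute 25 and finishes at 25 + 44 = minute 69.
Imaging waits on incubation (finishes minute 69), so the earliest it can start is minute 69.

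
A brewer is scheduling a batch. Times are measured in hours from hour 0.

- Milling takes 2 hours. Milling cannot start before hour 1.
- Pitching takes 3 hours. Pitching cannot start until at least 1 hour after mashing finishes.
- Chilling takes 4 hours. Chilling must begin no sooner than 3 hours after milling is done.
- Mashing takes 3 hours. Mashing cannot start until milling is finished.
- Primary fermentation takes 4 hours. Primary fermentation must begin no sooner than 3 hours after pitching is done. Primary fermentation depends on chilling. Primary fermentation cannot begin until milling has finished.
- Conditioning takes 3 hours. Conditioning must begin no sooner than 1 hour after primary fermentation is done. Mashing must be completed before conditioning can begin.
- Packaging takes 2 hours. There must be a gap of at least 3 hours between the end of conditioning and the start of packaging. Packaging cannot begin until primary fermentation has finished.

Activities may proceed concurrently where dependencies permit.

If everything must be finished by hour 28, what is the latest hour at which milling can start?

Packaging has no dependents, so it just needs to finish by hour 28. Starting by 28 − 2 = hour 26 achieves that.
Conditioning has to be done before packaging (must start by hour 26, minus 3-hour gap → hour 23). That means finishing by hour 23, i.e. starting by 23 − 3 = hour 20.
For primary fermentation: conditioning (must start by hour 20, minus 1-hour gap → hour 19); packaging (must start by hour 26). The most restrictive is hour 19; with a 4-hour duration, primary fermentation must start by hour 15.
Pitching must finish before primary fermentation (must start by hour 15, minus 3-hour gap → hour 12). With a 3-hour duration, pitching must start by 12 − 3 = hour 9.
Mashing must finish in time for pitching (must start by hour 9, minus 1-hour gap → hour 8); conditioning (must start by hour 20). The tightest is hour 8, so mashing must start by 8 − 3 = hour 5.
Chilling feeds into primary fermentation (must start by hour 15); so chilling must finish by hour 15 and therefore start by hour 11.
Milling has several dependents: mashing (must start by hour 5); chilling (must start by hour 11, minus 3-hour gap → hour 8); primary fermentation (must start by hour 15). The earliest of those limits is hour 5, so milling must start by 5 − 2 = hour 3.

3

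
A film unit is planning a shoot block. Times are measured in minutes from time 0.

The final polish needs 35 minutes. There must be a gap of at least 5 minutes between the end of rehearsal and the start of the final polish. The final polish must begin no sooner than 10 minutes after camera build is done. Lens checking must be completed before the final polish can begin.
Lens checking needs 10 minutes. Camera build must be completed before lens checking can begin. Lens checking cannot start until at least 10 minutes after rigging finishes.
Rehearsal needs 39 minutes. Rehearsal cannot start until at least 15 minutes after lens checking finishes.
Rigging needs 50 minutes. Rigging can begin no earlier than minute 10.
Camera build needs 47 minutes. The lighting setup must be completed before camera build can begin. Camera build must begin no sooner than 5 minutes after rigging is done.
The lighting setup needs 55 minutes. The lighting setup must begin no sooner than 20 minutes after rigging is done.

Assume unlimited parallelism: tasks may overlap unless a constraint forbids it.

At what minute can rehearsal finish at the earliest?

246

After its own release at minute 10, rigging can start at minute 10 and finishes at minute 60.
The lighting setup cannot begin until rigging (finishes minute 60, plus 20-minute gap → minute 80). It runs from minute 80 to 80 + 55 = minute 135.
For camera build: the lighting setup (finishes minute 135); rigging (finishes minute 60, plus 5-minute gap → minute 65). Taking the maximum gives a start of minute 135, and it finishes at 135 + 47 = minute 182.
Lens checking needs all of camera build (finishes minute 182); rigging (finishes minute 60, plus 10-minute gap → minute 70). That puts its earliest start at minute 182; it finishes at 182 + 10 = minute 192.
After lens checking (finishes minute 192, plus 15-minute gap → minute 207), rehearsal can start at minute 207 and finishes at minute 246.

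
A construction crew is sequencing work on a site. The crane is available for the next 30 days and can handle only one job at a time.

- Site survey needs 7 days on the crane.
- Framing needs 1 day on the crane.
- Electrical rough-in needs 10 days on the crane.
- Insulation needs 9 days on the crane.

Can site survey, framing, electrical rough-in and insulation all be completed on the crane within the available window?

Yes

Running back to back, the jobs need 7 + 1 + 10 + 9 = 27 days on the crane.
Since 27 ≤ 30, they fit within the window.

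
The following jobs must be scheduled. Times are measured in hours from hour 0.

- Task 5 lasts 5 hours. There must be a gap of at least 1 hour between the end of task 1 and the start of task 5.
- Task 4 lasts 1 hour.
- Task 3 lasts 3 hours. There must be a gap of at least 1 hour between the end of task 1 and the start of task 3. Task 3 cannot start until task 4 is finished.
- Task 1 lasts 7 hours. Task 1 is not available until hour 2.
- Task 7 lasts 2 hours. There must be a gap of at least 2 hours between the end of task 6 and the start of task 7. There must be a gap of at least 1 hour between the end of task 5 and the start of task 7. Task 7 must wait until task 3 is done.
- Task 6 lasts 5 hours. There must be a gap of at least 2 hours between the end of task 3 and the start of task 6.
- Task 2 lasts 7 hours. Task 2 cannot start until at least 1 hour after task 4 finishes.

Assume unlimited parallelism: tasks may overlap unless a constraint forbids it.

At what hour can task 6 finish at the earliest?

Task 4 has no prerequisites, so it starts at hour 0 and finishes at hour 1.
Task 1 cannot begin until its own release at hour 2. It runs from hour 2 to 2 + 7 = hour 9.
Task 3 cannot start until task 1 (finishes hour 9, plus 1-hour gap → hour 10); task 4 (finishes hour 1). The controlling bound is hour 10, so task 3 finishes at 10 + 3 = hour 13.
After task 3 (finishes hour 13, plus 2-hour gap → hour 15), task 6 can start at hour 15 and finishes at hour 20.

20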